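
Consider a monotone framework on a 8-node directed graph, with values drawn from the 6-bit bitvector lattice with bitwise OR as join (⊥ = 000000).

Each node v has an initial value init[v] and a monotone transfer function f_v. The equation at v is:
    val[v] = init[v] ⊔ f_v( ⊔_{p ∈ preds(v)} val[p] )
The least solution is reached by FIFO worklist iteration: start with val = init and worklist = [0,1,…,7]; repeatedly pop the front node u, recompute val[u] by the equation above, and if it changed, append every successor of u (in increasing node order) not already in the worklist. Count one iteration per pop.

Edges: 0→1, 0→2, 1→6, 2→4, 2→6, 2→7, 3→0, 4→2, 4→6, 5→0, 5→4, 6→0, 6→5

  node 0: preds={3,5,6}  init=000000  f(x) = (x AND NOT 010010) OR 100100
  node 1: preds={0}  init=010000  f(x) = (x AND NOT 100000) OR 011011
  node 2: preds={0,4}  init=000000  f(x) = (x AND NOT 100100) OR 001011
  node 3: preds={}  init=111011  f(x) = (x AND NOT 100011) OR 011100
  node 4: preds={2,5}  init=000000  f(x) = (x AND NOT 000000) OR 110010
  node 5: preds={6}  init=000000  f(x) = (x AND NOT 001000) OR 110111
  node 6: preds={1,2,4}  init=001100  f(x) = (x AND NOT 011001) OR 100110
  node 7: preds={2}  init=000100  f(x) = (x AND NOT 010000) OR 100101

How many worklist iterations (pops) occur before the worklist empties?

Trace (15 dequeues):
  [1] u=0 | in 111111 | out 101101 | prev 000000 | push {}
  [2] u=1 | in 101101 | out 011111 | prev 010000 | push {}
  [3] u=2 | in 101101 | out 001011 | prev 000000 | push {}
  [4] u=3 | in 000000 | out 111111 | prev 111011 | push {0}
  [5] u=4 | in 001011 | out 111011 | prev 000000 | push {2}
  [6] u=5 | in 001100 | out 110111 | prev 000000 | push {4}
  [7] u=6 | in 111111 | out 101110 | prev 001100 | push {5}
  [8] u=7 | in 001011 | out 101111 | prev 000100 | push {}
  [9] u=0 | in 111111 | out 101101 | ==
  [10] u=2 | in 111111 | out 011011 | prev 001011 | push {6,7}
  [11] u=4 | in 111111 | out 111111 | prev 111011 | push {2}
  [12] u=5 | in 101110 | out 110111 | ==
  [13] u=6 | in 111111 | out 101110 | ==
  [14] u=7 | in 011011 | out 101111 | ==
  [15] u=2 | in 111111 | out 011011 | ==

Converged values:
  [0] 101101
  [1] 011111
  [2] 011011
  [3] 111111
  [4] 111111
  [5] 110111
  [6] 101110
  [7] 101111

15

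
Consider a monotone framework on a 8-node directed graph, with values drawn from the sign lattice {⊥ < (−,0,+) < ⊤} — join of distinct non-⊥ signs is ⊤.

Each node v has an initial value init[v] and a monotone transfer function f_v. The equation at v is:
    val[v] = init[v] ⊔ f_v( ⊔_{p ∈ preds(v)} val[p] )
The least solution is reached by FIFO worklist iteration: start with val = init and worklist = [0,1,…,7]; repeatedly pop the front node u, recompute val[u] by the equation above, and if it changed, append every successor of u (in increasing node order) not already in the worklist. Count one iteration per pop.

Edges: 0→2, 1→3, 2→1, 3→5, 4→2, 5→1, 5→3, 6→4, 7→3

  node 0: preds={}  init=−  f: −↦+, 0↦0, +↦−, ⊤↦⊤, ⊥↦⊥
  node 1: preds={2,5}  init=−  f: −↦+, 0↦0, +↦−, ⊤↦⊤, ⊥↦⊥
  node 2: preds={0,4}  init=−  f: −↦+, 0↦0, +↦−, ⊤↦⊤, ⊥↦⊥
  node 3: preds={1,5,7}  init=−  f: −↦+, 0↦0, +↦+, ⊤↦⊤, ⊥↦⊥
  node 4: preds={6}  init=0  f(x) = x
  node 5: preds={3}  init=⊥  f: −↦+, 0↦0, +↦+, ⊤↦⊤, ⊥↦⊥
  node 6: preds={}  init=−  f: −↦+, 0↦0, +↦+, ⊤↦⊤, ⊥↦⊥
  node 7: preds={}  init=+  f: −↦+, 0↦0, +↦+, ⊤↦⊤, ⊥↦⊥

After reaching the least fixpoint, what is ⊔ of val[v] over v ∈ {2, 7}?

Trace (11 dequeues):
  [1] u=0 | in ⊥ | out − | ==
  [2] u=1 | in − | out ⊤ | prev − | push {}
  [3] u=2 | in ⊤ | out ⊤ | prev − | push {1}
  [4] u=3 | in ⊤ | out ⊤ | prev − | push {}
  [5] u=4 | in − | out ⊤ | prev 0 | push {2}
  [6] u=5 | in ⊤ | out ⊤ | prev ⊥ | push {3}
  [7] u=6 | in ⊥ | out − | ==
  [8] u=7 | in ⊥ | out + | ==
  [9] u=1 | in ⊤ | out ⊤ | ==
  [10] u=2 | in ⊤ | out ⊤ | ==
  [11] u=3 | in ⊤ | out ⊤ | ==

Converged values:
  [0] −
  [1] ⊤
  [2] ⊤
  [3] ⊤
  [4] ⊤
  [5] ⊤
  [6] −
  [7] +

⊤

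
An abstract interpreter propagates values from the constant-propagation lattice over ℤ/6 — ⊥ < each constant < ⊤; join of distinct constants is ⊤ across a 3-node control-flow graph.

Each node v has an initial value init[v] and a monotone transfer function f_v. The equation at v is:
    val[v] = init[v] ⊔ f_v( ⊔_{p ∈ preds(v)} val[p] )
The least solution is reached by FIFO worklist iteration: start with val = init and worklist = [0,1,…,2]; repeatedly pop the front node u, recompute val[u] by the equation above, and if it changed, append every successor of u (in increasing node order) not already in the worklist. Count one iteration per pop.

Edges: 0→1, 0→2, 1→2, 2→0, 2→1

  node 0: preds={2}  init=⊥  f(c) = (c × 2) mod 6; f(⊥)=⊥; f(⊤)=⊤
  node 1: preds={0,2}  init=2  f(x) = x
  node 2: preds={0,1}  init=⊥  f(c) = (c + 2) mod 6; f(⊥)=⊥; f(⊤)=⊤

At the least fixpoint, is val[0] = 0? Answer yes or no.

no

Worklist (9 pops):
  #1 pop 0: in=⊥ → ⊥ (no change)
  #2 pop 1: in=⊥ → 2 (no change)
  #3 pop 2: in=2 → 4 (was ⊥); enqueue [0,1]
  #4 pop 0: in=4 → 2 (was ⊥); enqueue [2]
  #5 pop 1: in=⊤ → ⊤ (was 2); enqueue []
  #6 pop 2: in=⊤ → ⊤ (was 4); enqueue [0,1]
  #7 pop 0: in=⊤ → ⊤ (was 2); enqueue [2]
  #8 pop 1: in=⊤ → ⊤ (no change)
  #9 pop 2: in=⊤ → ⊤ (no change)

Fixpoint:
  val[0] = ⊤
  val[1] = ⊤
  val[2] = ⊤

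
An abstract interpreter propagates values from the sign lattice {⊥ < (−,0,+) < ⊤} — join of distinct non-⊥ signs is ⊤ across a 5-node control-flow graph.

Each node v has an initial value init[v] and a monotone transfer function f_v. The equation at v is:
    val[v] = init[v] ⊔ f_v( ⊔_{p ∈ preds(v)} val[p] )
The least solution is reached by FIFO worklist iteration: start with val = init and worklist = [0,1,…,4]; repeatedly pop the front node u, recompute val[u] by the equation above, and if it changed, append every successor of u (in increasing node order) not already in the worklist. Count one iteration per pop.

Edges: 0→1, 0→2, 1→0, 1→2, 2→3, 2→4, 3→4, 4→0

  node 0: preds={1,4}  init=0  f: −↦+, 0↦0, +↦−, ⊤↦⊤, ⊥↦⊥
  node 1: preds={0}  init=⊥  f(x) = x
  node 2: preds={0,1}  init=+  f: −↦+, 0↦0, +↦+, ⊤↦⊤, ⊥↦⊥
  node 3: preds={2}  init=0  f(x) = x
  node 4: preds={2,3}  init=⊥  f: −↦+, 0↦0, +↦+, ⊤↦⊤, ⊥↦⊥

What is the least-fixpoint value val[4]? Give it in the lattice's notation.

Trace (9 dequeues):
  [1] u=0 | in ⊥ | out 0 | ==
  [2] u=1 | in 0 | out 0 | prev ⊥ | push {0}
  [3] u=2 | in 0 | out ⊤ | prev + | push {}
  [4] u=3 | in ⊤ | out ⊤ | prev 0 | push {}
  [5] u=4 | in ⊤ | out ⊤ | prev ⊥ | push {}
  [6] u=0 | in ⊤ | out ⊤ | prev 0 | push {1,2}
  [7] u=1 | in ⊤ | out ⊤ | prev 0 | push {0}
  [8] u=2 | in ⊤ | out ⊤ | ==
  [9] u=0 | in ⊤ | out ⊤ | ==

Converged values:
  [0] ⊤
  [1] ⊤
  [2] ⊤
  [3] ⊤
  [4] ⊤

⊤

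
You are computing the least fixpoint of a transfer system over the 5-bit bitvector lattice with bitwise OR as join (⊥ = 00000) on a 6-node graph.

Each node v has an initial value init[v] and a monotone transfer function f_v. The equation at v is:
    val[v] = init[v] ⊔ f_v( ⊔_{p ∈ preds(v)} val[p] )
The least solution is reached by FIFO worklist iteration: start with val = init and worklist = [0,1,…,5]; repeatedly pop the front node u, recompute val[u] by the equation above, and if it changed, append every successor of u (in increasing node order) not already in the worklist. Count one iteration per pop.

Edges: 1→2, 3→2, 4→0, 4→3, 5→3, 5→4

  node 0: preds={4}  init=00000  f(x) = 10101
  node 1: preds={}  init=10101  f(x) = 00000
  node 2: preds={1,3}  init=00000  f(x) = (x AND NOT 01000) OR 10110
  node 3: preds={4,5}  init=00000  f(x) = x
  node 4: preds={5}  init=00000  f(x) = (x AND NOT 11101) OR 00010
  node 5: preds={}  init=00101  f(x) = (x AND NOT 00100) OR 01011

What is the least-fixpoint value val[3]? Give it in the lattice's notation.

Iteration log — 11 steps:
  step 1. node 0  ⊔preds=00000  new=10101  old=00000  +wl: 
  step 2. node 1  ⊔preds=00000  new=10101  stable
  step 3. node 2  ⊔preds=10101  new=10111  old=00000  +wl: 
  step 4. node 3  ⊔preds=00101  new=00101  old=00000  +wl: 2
  step 5. node 4  ⊔preds=00101  new=00010  old=00000  +wl: 0,3
  step 6. node 5  ⊔preds=00000  new=01111  old=00101  +wl: 4
  step 7. node 2  ⊔preds=10101  new=10111  stable
  step 8. node 0  ⊔preds=00010  new=10101  stable
  step 9. node 3  ⊔preds=01111  new=01111  old=00101  +wl: 2
  step 10. node 4  ⊔preds=01111  new=00010  stable
  step 11. node 2  ⊔preds=11111  new=10111  stable

Least fixpoint reached:
  node 0: 10101
  node 1: 10101
  node 2: 10111
  node 3: 01111
  node 4: 00010
  node 5: 01111

01111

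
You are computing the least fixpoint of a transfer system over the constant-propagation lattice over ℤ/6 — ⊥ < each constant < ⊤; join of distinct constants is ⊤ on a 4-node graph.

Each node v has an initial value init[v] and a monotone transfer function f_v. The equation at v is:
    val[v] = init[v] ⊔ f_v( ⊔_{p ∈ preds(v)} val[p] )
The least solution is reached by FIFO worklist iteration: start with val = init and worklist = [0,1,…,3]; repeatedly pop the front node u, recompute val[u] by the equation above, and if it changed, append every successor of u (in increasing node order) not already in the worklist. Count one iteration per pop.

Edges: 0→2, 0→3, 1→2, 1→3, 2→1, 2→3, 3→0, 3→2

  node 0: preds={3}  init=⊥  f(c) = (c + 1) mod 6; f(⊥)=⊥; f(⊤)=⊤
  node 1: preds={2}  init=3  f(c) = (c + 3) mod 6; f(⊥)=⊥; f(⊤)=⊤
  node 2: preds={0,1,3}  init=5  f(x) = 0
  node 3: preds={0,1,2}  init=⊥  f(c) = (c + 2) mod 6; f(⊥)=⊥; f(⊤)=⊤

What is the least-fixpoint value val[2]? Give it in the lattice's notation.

Worklist (8 pops):
  #1 pop 0: in=⊥ → ⊥ (no change)
  #2 pop 1: in=5 → ⊤ (was 3); enqueue []
  #3 pop 2: in=⊤ → ⊤ (was 5); enqueue [1]
  #4 pop 3: in=⊤ → ⊤ (was ⊥); enqueue [0,2]
  #5 pop 1: in=⊤ → ⊤ (no change)
  #6 pop 0: in=⊤ → ⊤ (was ⊥); enqueue [3]
  #7 pop 2: in=⊤ → ⊤ (no change)
  #8 pop 3: in=⊤ → ⊤ (no change)

Fixpoint:
  val[0] = ⊤
  val[1] = ⊤
  val[2] = ⊤
  val[3] = ⊤

⊤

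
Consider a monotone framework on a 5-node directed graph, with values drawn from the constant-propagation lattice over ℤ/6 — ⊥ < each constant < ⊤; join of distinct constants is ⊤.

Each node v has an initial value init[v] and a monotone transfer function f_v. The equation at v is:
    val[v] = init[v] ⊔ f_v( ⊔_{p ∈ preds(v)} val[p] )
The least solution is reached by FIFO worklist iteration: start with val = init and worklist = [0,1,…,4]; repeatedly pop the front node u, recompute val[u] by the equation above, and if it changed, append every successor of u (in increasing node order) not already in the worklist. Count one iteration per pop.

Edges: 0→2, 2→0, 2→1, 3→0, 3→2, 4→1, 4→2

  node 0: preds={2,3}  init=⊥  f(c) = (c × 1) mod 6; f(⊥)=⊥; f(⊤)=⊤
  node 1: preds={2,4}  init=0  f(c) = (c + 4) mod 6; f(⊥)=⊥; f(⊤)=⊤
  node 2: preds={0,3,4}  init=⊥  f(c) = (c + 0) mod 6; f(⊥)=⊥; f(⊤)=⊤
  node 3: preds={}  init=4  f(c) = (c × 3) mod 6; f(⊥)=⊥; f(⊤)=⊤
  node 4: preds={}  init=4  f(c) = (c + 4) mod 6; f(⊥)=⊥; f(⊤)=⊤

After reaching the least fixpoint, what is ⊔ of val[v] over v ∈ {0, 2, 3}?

4

Iteration log — 7 steps:
  step 1. node 0  ⊔preds=4  new=4  old=⊥  +wl: 
  step 2. node 1  ⊔preds=4  new=⊤  old=0  +wl: 
  step 3. node 2  ⊔preds=4  new=4  old=⊥  +wl: 0,1
  step 4. node 3  ⊔preds=⊥  new=4  stable
  step 5. node 4  ⊔preds=⊥  new=4  stable
  step 6. node 0  ⊔preds=4  new=4  stable
  step 7. node 1  ⊔preds=4  new=⊤  stable

Least fixpoint reached:
  node 0: 4
  node 1: ⊤
  node 2: 4
  node 3: 4
  node 4: 4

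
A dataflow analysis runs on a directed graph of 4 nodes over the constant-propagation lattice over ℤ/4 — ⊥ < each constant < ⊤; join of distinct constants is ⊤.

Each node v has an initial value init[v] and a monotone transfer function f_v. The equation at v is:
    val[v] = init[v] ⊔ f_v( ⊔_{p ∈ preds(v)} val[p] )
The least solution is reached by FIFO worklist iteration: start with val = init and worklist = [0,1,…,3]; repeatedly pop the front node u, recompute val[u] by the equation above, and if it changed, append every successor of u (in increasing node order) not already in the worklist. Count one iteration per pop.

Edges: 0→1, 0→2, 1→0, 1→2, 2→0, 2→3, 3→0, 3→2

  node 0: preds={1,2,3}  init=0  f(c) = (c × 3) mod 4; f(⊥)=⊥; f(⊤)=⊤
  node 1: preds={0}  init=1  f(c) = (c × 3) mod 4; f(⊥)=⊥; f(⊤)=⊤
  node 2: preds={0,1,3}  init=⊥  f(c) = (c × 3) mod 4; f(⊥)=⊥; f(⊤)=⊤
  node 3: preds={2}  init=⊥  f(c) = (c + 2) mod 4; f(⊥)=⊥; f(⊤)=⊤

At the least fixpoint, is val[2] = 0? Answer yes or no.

no

Worklist (6 pops):
  #1 pop 0: in=1 → ⊤ (was 0); enqueue []
  #2 pop 1: in=⊤ → ⊤ (was 1); enqueue [0]
  #3 pop 2: in=⊤ → ⊤ (was ⊥); enqueue []
  #4 pop 3: in=⊤ → ⊤ (was ⊥); enqueue [2]
  #5 pop 0: in=⊤ → ⊤ (no change)
  #6 pop 2: in=⊤ → ⊤ (no change)

Fixpoint:
  val[0] = ⊤
  val[1] = ⊤
  val[2] = ⊤
  val[3] = ⊤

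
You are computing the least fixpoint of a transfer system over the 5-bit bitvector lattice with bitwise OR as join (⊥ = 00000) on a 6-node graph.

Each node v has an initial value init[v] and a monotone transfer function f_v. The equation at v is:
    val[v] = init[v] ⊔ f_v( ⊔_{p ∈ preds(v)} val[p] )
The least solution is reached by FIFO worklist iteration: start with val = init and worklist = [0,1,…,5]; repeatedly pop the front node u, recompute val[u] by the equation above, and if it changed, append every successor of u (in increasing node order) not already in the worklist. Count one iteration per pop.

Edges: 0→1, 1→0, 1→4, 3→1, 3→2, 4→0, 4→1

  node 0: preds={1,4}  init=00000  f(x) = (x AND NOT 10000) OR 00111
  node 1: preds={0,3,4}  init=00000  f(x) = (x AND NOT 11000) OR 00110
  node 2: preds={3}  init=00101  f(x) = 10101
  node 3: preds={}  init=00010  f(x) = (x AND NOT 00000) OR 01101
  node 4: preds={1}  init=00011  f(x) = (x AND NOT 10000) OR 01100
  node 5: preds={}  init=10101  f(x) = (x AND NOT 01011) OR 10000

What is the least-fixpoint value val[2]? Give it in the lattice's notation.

10101

Iteration log — 9 steps:
  step 1. node 0  ⊔preds=00011  new=00111  old=00000  +wl: 
  step 2. node 1  ⊔preds=00111  new=00111  old=00000  +wl: 0
  step 3. node 2  ⊔preds=00010  new=10101  old=00101  +wl: 
  step 4. node 3  ⊔preds=00000  new=01111  old=00010  +wl: 1,2
  step 5. node 4  ⊔preds=00111  new=01111  old=00011  +wl: 
  step 6. node 5  ⊔preds=00000  new=10101  stable
  step 7. node 0  ⊔preds=01111  new=01111  old=00111  +wl: 
  step 8. node 1  ⊔preds=01111  new=00111  stable
  step 9. node 2  ⊔preds=01111  new=10101  stable

Least fixpoint reached:
  node 0: 01111
  node 1: 00111
  node 2: 10101
  node 3: 01111
  node 4: 01111
  node 5: 10101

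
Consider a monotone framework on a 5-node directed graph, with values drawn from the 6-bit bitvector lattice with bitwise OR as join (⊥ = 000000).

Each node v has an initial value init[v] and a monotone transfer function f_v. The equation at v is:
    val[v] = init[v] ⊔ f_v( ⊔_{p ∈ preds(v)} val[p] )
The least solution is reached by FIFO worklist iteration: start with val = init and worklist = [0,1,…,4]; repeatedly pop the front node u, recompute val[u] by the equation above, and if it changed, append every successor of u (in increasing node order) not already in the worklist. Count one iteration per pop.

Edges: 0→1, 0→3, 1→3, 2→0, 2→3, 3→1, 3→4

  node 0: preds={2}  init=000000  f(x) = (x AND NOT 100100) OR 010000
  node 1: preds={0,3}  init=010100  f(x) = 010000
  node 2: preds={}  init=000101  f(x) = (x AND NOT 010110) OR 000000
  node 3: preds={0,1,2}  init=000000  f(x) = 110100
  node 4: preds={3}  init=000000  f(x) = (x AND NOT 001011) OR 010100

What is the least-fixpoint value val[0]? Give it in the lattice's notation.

010001

Iteration log — 6 steps:
  step 1. node 0  ⊔preds=000101  new=010001  old=000000  +wl: 
  step 2. node 1  ⊔preds=010001  new=010100  stable
  step 3. node 2  ⊔preds=000000  new=000101  stable
  step 4. node 3  ⊔preds=010101  new=110100  old=000000  +wl: 1
  step 5. node 4  ⊔preds=110100  new=110100  old=000000  +wl: 
  step 6. node 1  ⊔preds=110101  new=010100  stable

Least fixpoint reached:
  node 0: 010001
  node 1: 010100
  node 2: 000101
  node 3: 110100
  node 4: 110100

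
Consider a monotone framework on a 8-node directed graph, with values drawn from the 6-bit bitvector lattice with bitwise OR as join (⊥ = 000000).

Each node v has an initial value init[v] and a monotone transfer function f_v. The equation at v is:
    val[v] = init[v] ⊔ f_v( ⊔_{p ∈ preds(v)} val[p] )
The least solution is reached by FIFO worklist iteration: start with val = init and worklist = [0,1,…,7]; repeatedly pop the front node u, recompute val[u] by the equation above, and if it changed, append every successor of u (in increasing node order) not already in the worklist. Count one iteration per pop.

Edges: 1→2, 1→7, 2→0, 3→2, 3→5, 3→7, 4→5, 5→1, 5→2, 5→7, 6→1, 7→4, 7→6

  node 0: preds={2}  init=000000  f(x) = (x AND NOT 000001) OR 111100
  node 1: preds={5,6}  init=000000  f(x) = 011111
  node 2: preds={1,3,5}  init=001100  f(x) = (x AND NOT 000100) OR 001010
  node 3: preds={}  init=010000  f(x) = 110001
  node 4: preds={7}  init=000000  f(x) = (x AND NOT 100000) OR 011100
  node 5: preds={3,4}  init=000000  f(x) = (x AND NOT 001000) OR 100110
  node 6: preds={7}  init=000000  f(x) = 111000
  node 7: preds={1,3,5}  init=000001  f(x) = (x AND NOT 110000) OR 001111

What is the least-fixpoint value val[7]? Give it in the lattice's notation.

Worklist (15 pops):
  #1 pop 0: in=001100 → 111100 (was 000000); enqueue []
  #2 pop 1: in=000000 → 011111 (was 000000); enqueue []
  #3 pop 2: in=011111 → 011111 (was 001100); enqueue [0]
  #4 pop 3: in=000000 → 110001 (was 010000); enqueue [2]
  #5 pop 4: in=000001 → 011101 (was 000000); enqueue []
  #6 pop 5: in=111101 → 110111 (was 000000); enqueue [1]
  #7 pop 6: in=000001 → 111000 (was 000000); enqueue []
  #8 pop 7: in=111111 → 001111 (was 000001); enqueue [4,6]
  #9 pop 0: in=011111 → 111110 (was 111100); enqueue []
  #10 pop 2: in=111111 → 111111 (was 011111); enqueue [0]
  #11 pop 1: in=111111 → 011111 (no change)
  #12 pop 4: in=001111 → 011111 (was 011101); enqueue [5]
  #13 pop 6: in=001111 → 111000 (no change)
  #14 pop 0: in=111111 → 111110 (no change)
  #15 pop 5: in=111111 → 110111 (no change)

Fixpoint:
  val[0] = 111110
  val[1] = 011111
  val[2] = 111111
  val[3] = 110001
  val[4] = 011111
  val[5] = 110111
  val[6] = 111000
  val[7] = 001111

001111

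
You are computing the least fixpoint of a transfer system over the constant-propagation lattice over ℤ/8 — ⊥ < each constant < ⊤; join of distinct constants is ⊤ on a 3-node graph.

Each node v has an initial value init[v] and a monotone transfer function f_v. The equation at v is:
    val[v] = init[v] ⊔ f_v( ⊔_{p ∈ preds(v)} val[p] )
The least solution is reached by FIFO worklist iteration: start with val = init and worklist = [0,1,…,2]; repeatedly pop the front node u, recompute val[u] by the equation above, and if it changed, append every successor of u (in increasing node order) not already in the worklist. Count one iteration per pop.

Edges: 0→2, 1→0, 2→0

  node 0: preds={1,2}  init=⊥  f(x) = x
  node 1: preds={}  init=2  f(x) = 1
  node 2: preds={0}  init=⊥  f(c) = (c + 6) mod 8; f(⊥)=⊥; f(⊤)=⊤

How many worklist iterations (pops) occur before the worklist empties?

Trace (6 dequeues):
  [1] u=0 | in 2 | out 2 | prev ⊥ | push {}
  [2] u=1 | in ⊥ | out ⊤ | prev 2 | push {0}
  [3] u=2 | in 2 | out 0 | prev ⊥ | push {}
  [4] u=0 | in ⊤ | out ⊤ | prev 2 | push {2}
  [5] u=2 | in ⊤ | out ⊤ | prev 0 | push {0}
  [6] u=0 | in ⊤ | out ⊤ | ==

Converged values:
  [0] ⊤
  [1] ⊤
  [2] ⊤

6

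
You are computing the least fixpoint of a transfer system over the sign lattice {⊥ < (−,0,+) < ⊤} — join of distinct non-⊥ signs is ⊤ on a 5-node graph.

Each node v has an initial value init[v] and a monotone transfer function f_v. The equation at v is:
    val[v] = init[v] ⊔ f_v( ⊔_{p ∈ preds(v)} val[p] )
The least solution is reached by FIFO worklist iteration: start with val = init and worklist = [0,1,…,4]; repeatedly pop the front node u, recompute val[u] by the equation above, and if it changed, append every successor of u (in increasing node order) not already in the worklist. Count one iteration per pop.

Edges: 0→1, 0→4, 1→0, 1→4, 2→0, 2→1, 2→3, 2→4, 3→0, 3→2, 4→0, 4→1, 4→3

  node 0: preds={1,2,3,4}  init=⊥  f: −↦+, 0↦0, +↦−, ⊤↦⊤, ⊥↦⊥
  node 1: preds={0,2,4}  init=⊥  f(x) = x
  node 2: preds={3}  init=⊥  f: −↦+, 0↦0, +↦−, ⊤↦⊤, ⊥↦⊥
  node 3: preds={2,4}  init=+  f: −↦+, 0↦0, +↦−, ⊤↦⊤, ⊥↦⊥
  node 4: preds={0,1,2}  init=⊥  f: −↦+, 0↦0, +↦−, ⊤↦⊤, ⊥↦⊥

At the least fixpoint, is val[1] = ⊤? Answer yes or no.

Worklist (15 pops):
  #1 pop 0: in=+ → − (was ⊥); enqueue []
  #2 pop 1: in=− → − (was ⊥); enqueue [0]
  #3 pop 2: in=+ → − (was ⊥); enqueue [1]
  #4 pop 3: in=− → + (no change)
  #5 pop 4: in=− → + (was ⊥); enqueue [3]
  #6 pop 0: in=⊤ → ⊤ (was −); enqueue [4]
  #7 pop 1: in=⊤ → ⊤ (was −); enqueue [0]
  #8 pop 3: in=⊤ → ⊤ (was +); enqueue [2]
  #9 pop 4: in=⊤ → ⊤ (was +); enqueue [1,3]
  #10 pop 0: in=⊤ → ⊤ (no change)
  #11 pop 2: in=⊤ → ⊤ (was −); enqueue [0,4]
  #12 pop 1: in=⊤ → ⊤ (no change)
  #13 pop 3: in=⊤ → ⊤ (no change)
  #14 pop 0: in=⊤ → ⊤ (no change)
  #15 pop 4: in=⊤ → ⊤ (no change)

Fixpoint:
  val[0] = ⊤
  val[1] = ⊤
  val[2] = ⊤
  val[3] = ⊤
  val[4] = ⊤

yes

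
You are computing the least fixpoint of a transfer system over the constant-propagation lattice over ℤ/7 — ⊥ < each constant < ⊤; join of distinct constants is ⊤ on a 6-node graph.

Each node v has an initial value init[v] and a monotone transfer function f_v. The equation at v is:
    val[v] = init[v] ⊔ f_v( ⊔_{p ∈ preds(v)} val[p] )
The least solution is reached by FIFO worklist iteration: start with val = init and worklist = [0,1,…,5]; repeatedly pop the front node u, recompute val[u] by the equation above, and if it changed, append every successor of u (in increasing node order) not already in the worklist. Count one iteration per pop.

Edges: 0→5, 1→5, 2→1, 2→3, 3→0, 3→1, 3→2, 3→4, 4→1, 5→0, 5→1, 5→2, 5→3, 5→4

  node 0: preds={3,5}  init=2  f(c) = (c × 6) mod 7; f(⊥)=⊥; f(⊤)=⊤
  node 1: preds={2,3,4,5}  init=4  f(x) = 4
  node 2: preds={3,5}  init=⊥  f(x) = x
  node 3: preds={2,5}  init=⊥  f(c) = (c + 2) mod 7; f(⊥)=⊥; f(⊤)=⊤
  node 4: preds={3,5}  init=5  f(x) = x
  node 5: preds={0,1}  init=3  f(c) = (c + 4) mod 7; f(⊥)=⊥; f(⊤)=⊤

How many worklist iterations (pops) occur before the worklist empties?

14

Trace (14 dequeues):
  [1] u=0 | in 3 | out ⊤ | prev 2 | push {}
  [2] u=1 | in ⊤ | out 4 | ==
  [3] u=2 | in 3 | out 3 | prev ⊥ | push {1}
  [4] u=3 | in 3 | out 5 | prev ⊥ | push {0,2}
  [5] u=4 | in ⊤ | out ⊤ | prev 5 | push {}
  [6] u=5 | in ⊤ | out ⊤ | prev 3 | push {3,4}
  [7] u=1 | in ⊤ | out 4 | ==
  [8] u=0 | in ⊤ | out ⊤ | ==
  [9] u=2 | in ⊤ | out ⊤ | prev 3 | push {1}
  [10] u=3 | in ⊤ | out ⊤ | prev 5 | push {0,2}
  [11] u=4 | in ⊤ | out ⊤ | ==
  [12] u=1 | in ⊤ | out 4 | ==
  [13] u=0 | in ⊤ | out ⊤ | ==
  [14] u=2 | in ⊤ | out ⊤ | ==

Converged values:
  [0] ⊤
  [1] 4
  [2] ⊤
  [3] ⊤
  [4] ⊤
  [5] ⊤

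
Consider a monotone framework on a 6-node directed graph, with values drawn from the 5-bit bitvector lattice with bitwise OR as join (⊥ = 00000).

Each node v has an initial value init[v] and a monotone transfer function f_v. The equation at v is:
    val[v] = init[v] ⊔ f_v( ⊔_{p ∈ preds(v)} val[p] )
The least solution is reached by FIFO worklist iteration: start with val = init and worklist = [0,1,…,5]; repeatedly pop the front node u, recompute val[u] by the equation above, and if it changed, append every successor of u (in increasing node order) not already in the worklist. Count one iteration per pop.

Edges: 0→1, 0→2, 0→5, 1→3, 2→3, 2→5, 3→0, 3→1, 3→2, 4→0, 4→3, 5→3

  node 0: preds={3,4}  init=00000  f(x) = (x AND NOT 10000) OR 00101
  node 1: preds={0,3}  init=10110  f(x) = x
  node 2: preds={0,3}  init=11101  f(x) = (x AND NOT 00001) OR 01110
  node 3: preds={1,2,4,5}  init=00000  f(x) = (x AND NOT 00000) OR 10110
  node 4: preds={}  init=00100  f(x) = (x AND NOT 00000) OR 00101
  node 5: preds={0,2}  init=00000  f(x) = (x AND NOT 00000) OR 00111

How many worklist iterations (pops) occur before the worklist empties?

Trace (11 dequeues):
  [1] u=0 | in 00100 | out 00101 | prev 00000 | push {}
  [2] u=1 | in 00101 | out 10111 | prev 10110 | push {}
  [3] u=2 | in 00101 | out 11111 | prev 11101 | push {}
  [4] u=3 | in 11111 | out 11111 | prev 00000 | push {0,1,2}
  [5] u=4 | in 00000 | out 00101 | prev 00100 | push {3}
  [6] u=5 | in 11111 | out 11111 | prev 00000 | push {}
  [7] u=0 | in 11111 | out 01111 | prev 00101 | push {5}
  [8] u=1 | in 11111 | out 11111 | prev 10111 | push {}
  [9] u=2 | in 11111 | out 11111 | ==
  [10] u=3 | in 11111 | out 11111 | ==
  [11] u=5 | in 11111 | out 11111 | ==

Converged values:
  [0] 01111
  [1] 11111
  [2] 11111
  [3] 11111
  [4] 00101
  [5] 11111

11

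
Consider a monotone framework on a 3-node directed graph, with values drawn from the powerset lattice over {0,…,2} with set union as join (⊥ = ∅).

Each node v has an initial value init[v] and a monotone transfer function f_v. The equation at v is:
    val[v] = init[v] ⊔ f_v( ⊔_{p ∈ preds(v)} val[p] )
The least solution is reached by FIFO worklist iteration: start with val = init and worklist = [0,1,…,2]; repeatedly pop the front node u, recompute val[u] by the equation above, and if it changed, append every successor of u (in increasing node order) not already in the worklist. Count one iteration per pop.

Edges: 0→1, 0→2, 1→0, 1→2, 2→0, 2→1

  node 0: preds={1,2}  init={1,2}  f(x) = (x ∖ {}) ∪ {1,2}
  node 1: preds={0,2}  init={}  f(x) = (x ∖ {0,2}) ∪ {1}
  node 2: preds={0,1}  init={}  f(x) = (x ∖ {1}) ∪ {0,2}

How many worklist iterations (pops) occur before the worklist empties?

Iteration log — 6 steps:
  step 1. node 0  ⊔preds={}  new={1,2}  stable
  step 2. node 1  ⊔preds={1,2}  new={1}  old={}  +wl: 0
  step 3. node 2  ⊔preds={1,2}  new={0,2}  old={}  +wl: 1
  step 4. node 0  ⊔preds={0,1,2}  new={0,1,2}  old={1,2}  +wl: 2
  step 5. node 1  ⊔preds={0,1,2}  new={1}  stable
  step 6. node 2  ⊔preds={0,1,2}  new={0,2}  stable

Least fixpoint reached:
  node 0: {0,1,2}
  node 1: {1}
  node 2: {0,2}

6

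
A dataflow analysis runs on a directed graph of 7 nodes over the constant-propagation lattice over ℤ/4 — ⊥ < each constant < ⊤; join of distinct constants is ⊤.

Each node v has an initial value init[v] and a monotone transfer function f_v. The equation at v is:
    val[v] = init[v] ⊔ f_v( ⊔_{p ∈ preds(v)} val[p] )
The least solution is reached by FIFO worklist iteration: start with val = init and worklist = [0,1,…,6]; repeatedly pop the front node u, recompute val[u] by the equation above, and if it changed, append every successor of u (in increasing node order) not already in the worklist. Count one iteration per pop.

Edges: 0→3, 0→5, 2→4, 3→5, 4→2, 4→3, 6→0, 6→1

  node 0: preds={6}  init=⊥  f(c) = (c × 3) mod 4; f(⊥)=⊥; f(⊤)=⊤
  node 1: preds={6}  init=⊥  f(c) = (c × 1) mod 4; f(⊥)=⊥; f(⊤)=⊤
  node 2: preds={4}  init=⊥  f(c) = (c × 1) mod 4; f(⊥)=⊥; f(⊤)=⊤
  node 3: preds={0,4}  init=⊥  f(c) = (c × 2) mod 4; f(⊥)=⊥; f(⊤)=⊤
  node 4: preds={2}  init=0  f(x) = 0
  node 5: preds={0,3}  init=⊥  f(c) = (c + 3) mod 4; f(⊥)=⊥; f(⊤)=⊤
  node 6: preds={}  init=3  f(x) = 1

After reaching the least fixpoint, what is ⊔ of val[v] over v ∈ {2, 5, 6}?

⊤

Worklist (11 pops):
  #1 pop 0: in=3 → 1 (was ⊥); enqueue []
  #2 pop 1: in=3 → 3 (was ⊥); enqueue []
  #3 pop 2: in=0 → 0 (was ⊥); enqueue []
  #4 pop 3: in=⊤ → ⊤ (was ⊥); enqueue []
  #5 pop 4: in=0 → 0 (no change)
  #6 pop 5: in=⊤ → ⊤ (was ⊥); enqueue []
  #7 pop 6: in=⊥ → ⊤ (was 3); enqueue [0,1]
  #8 pop 0: in=⊤ → ⊤ (was 1); enqueue [3,5]
  #9 pop 1: in=⊤ → ⊤ (was 3); enqueue []
  #10 pop 3: in=⊤ → ⊤ (no change)
  #11 pop 5: in=⊤ → ⊤ (no change)

Fixpoint:
  val[0] = ⊤
  val[1] = ⊤
  val[2] = 0
  val[3] = ⊤
  val[4] = 0
  val[5] = ⊤
  val[6] = ⊤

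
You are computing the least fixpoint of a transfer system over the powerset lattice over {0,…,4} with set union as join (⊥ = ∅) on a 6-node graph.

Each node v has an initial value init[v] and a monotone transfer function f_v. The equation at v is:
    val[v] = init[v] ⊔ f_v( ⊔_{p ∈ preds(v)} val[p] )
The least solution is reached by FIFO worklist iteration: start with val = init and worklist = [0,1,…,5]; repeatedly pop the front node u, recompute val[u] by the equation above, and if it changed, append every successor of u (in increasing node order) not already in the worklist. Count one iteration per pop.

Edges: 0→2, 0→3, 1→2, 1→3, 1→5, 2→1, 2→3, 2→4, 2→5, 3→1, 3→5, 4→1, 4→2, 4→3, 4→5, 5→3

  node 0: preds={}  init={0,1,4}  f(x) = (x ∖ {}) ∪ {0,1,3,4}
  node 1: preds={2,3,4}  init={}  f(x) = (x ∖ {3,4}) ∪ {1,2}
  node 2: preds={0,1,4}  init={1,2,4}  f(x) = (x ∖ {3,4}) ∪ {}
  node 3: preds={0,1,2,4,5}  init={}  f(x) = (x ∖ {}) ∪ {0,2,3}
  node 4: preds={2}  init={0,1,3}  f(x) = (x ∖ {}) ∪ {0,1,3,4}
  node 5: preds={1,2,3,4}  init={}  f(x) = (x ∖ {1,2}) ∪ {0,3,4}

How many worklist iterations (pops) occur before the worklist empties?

Trace (9 dequeues):
  [1] u=0 | in {} | out {0,1,3,4} | prev {0,1,4} | push {}
  [2] u=1 | in {0,1,2,3,4} | out {0,1,2} | prev {} | push {}
  [3] u=2 | in {0,1,2,3,4} | out {0,1,2,4} | prev {1,2,4} | push {1}
  [4] u=3 | in {0,1,2,3,4} | out {0,1,2,3,4} | prev {} | push {}
  [5] u=4 | in {0,1,2,4} | out {0,1,2,3,4} | prev {0,1,3} | push {2,3}
  [6] u=5 | in {0,1,2,3,4} | out {0,3,4} | prev {} | push {}
  [7] u=1 | in {0,1,2,3,4} | out {0,1,2} | ==
  [8] u=2 | in {0,1,2,3,4} | out {0,1,2,4} | ==
  [9] u=3 | in {0,1,2,3,4} | out {0,1,2,3,4} | ==

Converged values:
  [0] {0,1,3,4}
  [1] {0,1,2}
  [2] {0,1,2,4}
  [3] {0,1,2,3,4}
  [4] {0,1,2,3,4}
  [5] {0,3,4}

9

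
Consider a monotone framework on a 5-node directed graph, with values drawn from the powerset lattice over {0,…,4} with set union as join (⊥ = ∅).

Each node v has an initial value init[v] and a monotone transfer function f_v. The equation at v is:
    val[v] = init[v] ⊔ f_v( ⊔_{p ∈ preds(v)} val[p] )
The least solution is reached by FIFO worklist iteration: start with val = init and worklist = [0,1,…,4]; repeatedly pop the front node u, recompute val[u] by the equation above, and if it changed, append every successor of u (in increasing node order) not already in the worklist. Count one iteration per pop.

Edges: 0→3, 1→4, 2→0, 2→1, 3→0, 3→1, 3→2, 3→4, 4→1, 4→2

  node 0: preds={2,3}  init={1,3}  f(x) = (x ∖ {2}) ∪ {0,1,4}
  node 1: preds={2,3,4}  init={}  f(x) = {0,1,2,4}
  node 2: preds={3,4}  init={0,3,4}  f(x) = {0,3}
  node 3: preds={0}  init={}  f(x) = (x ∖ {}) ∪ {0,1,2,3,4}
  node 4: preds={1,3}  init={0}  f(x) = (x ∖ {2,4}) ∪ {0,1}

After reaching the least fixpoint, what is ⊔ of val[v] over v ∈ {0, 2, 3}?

{0,1,2,3,4}

Trace (8 dequeues):
  [1] u=0 | in {0,3,4} | out {0,1,3,4} | prev {1,3} | push {}
  [2] u=1 | in {0,3,4} | out {0,1,2,4} | prev {} | push {}
  [3] u=2 | in {0} | out {0,3,4} | ==
  [4] u=3 | in {0,1,3,4} | out {0,1,2,3,4} | prev {} | push {0,1,2}
  [5] u=4 | in {0,1,2,3,4} | out {0,1,3} | prev {0} | push {}
  [6] u=0 | in {0,1,2,3,4} | out {0,1,3,4} | ==
  [7] u=1 | in {0,1,2,3,4} | out {0,1,2,4} | ==
  [8] u=2 | in {0,1,2,3,4} | out {0,3,4} | ==

Converged values:
  [0] {0,1,3,4}
  [1] {0,1,2,4}
  [2] {0,3,4}
  [3] {0,1,2,3,4}
  [4] {0,1,3}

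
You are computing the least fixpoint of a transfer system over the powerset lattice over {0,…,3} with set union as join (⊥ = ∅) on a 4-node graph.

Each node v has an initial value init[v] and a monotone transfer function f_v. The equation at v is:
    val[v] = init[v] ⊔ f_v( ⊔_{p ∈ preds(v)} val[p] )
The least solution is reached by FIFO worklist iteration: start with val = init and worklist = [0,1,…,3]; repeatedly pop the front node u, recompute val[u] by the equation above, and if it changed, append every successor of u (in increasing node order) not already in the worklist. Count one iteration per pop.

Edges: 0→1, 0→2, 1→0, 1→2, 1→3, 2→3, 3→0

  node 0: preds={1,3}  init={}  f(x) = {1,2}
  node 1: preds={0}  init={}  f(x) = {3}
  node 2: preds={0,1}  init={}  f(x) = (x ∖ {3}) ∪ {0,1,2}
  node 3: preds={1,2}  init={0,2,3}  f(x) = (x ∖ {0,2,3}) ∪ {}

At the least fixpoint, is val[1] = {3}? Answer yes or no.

yes

Trace (5 dequeues):
  [1] u=0 | in {0,2,3} | out {1,2} | prev {} | push {}
  [2] u=1 | in {1,2} | out {3} | prev {} | push {0}
  [3] u=2 | in {1,2,3} | out {0,1,2} | prev {} | push {}
  [4] u=3 | in {0,1,2,3} | out {0,1,2,3} | prev {0,2,3} | push {}
  [5] u=0 | in {0,1,2,3} | out {1,2} | ==

Converged values:
  [0] {1,2}
  [1] {3}
  [2] {0,1,2}
  [3] {0,1,2,3}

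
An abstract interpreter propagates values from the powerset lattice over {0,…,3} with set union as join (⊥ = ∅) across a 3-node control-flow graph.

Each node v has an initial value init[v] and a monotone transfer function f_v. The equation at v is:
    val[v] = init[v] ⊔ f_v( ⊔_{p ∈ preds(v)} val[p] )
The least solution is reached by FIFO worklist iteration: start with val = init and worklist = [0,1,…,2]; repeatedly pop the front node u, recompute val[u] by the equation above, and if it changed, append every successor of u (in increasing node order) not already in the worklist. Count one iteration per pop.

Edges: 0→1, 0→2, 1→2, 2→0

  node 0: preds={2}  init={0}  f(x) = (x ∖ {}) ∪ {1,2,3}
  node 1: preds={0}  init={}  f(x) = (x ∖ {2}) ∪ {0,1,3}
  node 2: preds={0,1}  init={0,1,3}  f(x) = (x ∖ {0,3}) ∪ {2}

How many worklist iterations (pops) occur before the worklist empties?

Iteration log — 4 steps:
  step 1. node 0  ⊔preds={0,1,3}  new={0,1,2,3}  old={0}  +wl: 
  step 2. node 1  ⊔preds={0,1,2,3}  new={0,1,3}  old={}  +wl: 
  step 3. node 2  ⊔preds={0,1,2,3}  new={0,1,2,3}  old={0,1,3}  +wl: 0
  step 4. node 0  ⊔preds={0,1,2,3}  new={0,1,2,3}  stable

Least fixpoint reached:
  node 0: {0,1,2,3}
  node 1: {0,1,3}
  node 2: {0,1,2,3}

4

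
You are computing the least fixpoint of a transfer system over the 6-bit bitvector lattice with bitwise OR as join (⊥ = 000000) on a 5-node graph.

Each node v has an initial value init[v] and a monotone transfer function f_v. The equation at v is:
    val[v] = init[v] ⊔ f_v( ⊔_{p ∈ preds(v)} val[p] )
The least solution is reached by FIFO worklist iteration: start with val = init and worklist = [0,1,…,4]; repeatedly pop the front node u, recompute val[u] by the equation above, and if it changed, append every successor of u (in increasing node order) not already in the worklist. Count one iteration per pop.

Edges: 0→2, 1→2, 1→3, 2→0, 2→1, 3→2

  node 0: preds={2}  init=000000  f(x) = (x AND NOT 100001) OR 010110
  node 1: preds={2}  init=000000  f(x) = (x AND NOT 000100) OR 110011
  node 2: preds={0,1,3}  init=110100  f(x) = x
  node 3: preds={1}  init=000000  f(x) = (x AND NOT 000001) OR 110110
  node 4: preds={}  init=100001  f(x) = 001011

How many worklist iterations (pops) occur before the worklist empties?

8

Worklist (8 pops):
  #1 pop 0: in=110100 → 010110 (was 000000); enqueue []
  #2 pop 1: in=110100 → 110011 (was 000000); enqueue []
  #3 pop 2: in=110111 → 110111 (was 110100); enqueue [0,1]
  #4 pop 3: in=110011 → 110110 (was 000000); enqueue [2]
  #5 pop 4: in=000000 → 101011 (was 100001); enqueue []
  #6 pop 0: in=110111 → 010110 (no change)
  #7 pop 1: in=110111 → 110011 (no change)
  #8 pop 2: in=110111 → 110111 (no change)

Fixpoint:
  val[0] = 010110
  val[1] = 110011
  val[2] = 110111
  val[3] = 110110
  val[4] = 101011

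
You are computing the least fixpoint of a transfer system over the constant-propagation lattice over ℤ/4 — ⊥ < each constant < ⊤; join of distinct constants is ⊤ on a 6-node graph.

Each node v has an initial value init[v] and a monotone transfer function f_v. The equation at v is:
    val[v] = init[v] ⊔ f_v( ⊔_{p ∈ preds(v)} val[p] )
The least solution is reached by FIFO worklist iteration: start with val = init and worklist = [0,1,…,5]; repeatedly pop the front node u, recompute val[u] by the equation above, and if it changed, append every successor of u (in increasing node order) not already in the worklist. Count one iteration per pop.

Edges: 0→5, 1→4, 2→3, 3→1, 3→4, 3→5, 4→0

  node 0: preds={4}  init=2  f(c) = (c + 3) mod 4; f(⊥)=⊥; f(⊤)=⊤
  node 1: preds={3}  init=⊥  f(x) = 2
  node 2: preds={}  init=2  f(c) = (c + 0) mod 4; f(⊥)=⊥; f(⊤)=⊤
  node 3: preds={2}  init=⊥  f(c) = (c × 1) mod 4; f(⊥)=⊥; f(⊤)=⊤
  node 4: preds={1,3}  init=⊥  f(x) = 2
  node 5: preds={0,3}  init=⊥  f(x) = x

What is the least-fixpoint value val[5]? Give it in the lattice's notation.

Worklist (9 pops):
  #1 pop 0: in=⊥ → 2 (no change)
  #2 pop 1: in=⊥ → 2 (was ⊥); enqueue []
  #3 pop 2: in=⊥ → 2 (no change)
  #4 pop 3: in=2 → 2 (was ⊥); enqueue [1]
  #5 pop 4: in=2 → 2 (was ⊥); enqueue [0]
  #6 pop 5: in=2 → 2 (was ⊥); enqueue []
  #7 pop 1: in=2 → 2 (no change)
  #8 pop 0: in=2 → ⊤ (was 2); enqueue [5]
  #9 pop 5: in=⊤ → ⊤ (was 2); enqueue []

Fixpoint:
  val[0] = ⊤
  val[1] = 2
  val[2] = 2
  val[3] = 2
  val[4] = 2
  val[5] = ⊤

⊤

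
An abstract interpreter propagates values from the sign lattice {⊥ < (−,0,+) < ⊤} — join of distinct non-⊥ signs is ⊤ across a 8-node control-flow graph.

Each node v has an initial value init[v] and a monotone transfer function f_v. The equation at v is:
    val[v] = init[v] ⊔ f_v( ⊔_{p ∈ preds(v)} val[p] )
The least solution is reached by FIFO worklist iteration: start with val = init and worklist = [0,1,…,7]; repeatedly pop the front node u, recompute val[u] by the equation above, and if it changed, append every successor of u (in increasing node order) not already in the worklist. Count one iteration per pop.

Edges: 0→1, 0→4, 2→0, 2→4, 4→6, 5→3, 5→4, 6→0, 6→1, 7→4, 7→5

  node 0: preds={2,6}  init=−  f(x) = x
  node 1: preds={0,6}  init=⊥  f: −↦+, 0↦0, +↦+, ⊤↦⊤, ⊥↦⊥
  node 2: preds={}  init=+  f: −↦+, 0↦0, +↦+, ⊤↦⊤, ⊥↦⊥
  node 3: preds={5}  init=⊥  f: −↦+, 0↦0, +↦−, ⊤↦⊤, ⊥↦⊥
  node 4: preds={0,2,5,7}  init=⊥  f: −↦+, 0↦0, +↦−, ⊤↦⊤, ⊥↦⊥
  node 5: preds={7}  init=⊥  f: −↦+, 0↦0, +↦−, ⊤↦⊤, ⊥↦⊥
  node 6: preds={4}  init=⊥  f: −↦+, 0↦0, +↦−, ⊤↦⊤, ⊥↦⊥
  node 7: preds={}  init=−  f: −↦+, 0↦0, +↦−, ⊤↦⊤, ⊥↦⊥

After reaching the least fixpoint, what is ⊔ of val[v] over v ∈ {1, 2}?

⊤

Worklist (12 pops):
  #1 pop 0: in=+ → ⊤ (was −); enqueue []
  #2 pop 1: in=⊤ → ⊤ (was ⊥); enqueue []
  #3 pop 2: in=⊥ → + (no change)
  #4 pop 3: in=⊥ → ⊥ (no change)
  #5 pop 4: in=⊤ → ⊤ (was ⊥); enqueue []
  #6 pop 5: in=− → + (was ⊥); enqueue [3,4]
  #7 pop 6: in=⊤ → ⊤ (was ⊥); enqueue [0,1]
  #8 pop 7: in=⊥ → − (no change)
  #9 pop 3: in=+ → − (was ⊥); enqueue []
  #10 pop 4: in=⊤ → ⊤ (no change)
  #11 pop 0: in=⊤ → ⊤ (no change)
  #12 pop 1: in=⊤ → ⊤ (no change)

Fixpoint:
  val[0] = ⊤
  val[1] = ⊤
  val[2] = +
  val[3] = −
  val[4] = ⊤
  val[5] = +
  val[6] = ⊤
  val[7] = −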